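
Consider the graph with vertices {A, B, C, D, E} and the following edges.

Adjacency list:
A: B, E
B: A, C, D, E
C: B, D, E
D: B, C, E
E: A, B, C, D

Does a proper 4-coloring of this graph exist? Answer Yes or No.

The chromatic number is 4. B, C, D, E are pairwise adjacent (a clique of size 4), so at least 4 colors are needed.
4 colors suffice: color 1 → {E}; color 2 → {B}; color 3 → {A, C}; color 4 → {D}.
That is already a proper 4-coloring.

Yes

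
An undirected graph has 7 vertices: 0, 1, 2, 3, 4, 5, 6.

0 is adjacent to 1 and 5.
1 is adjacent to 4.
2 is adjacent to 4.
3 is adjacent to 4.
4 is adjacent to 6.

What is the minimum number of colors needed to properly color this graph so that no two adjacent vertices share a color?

2

3 and 4 are adjacent, so at least 2 colors are needed.
2 colors suffice: color a → {0, 4}; color b → {1, 2, 3, 5, 6}. Every edge joins two different colors.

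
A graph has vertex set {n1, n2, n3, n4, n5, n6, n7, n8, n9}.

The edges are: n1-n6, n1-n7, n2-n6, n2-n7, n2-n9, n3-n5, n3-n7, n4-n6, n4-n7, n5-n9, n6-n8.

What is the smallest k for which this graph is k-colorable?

The cycle n5-n9-n2-n7-n3-n5 has odd length 5, so it cannot be 2-colored; at least 3 colors are needed.
3 colors suffice: n1=B, n2=B, n3=B, n4=B, n5=R, n6=R, n7=R, n8=B, n9=G. Each edge has distinct colors on its endpoints.

3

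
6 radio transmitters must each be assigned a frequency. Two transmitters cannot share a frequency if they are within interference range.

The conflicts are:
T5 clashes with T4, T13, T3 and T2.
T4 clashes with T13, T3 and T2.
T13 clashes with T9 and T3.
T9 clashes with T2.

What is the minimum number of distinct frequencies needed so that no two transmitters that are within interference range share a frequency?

4

T5, T4, T13, T3 pairwise conflict, so at least 4 frequencies are needed.
4 frequencies suffice: frequency 1 → {T4, T9}; frequency 2 → {T5}; frequency 3 → {T13, T2}; frequency 4 → {T3}. No two conflicting transmitters share a frequency.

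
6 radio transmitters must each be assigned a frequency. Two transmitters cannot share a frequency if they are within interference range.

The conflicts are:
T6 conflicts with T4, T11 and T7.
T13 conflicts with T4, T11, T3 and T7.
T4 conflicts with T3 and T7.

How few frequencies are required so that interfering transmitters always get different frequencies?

T13, T4, T3 pairwise conflict, so at least 3 frequencies are needed.
3 frequencies suffice: frequency 1 → {T6, T13}; frequency 2 → {T4, T11}; frequency 3 → {T3, T7}. Every pair that conflicts lands in different frequencies.

3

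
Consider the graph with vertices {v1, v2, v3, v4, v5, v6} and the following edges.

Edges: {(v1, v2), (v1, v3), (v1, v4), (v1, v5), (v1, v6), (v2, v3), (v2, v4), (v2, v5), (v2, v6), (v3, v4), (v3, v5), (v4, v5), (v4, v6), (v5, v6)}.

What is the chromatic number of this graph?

5

v1, v2, v4, v5, v6 are pairwise adjacent (a clique of size 5), so at least 5 colors are needed.
One proper 5-coloring: v1=Y, v2=R, v3=P, v4=G, v5=B, v6=P. Each edge has distinct colors on its endpoints.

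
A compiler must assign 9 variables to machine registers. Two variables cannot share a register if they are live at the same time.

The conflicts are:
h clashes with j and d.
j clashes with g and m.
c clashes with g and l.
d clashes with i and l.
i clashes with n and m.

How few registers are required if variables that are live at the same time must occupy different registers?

3

The cycle h-d-i-m-j-h has odd length 5, so it cannot be 2-colored; at least 3 registers are needed.
A valid assignment using 3 registers: h=3, j=1, c=1, d=2, i=1, g=2, n=2, m=2, l=3. Every pair that conflicts lands in different registers.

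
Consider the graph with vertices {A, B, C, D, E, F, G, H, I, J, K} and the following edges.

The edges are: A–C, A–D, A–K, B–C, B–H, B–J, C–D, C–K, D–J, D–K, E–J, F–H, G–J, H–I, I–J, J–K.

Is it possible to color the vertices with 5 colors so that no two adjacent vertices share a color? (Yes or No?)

The chromatic number is 4. A, C, D, K are pairwise adjacent (a clique of size 4), so at least 4 colors are needed.
4 colors suffice: color 1 → {C, H, J}; color 2 → {B, D, E, F, G, I}; color 3 → {K}; color 4 → {A}.
Since 5 ≥ 4, a proper 5-coloring certainly exists.

Yes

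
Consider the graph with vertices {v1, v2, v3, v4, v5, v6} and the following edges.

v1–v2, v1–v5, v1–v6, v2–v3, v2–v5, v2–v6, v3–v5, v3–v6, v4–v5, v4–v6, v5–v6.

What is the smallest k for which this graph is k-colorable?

4

v1, v2, v5, v6 are pairwise adjacent (a clique of size 4), so at least 4 colors are needed.
One proper 4-coloring: v1=4, v2=3, v3=4, v4=3, v5=2, v6=1. Every edge joins two different colors.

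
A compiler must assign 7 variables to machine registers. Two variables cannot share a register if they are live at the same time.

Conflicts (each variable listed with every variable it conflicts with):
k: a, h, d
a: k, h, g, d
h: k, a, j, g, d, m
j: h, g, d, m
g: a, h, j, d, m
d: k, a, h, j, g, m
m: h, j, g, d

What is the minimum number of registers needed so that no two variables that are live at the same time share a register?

h, j, g, d, m pairwise conflict, so at least 5 registers are needed.
Using 5 registers: k=3, a=4, h=1, j=5, g=3, d=2, m=4. Every pair that conflicts lands in different registers.

5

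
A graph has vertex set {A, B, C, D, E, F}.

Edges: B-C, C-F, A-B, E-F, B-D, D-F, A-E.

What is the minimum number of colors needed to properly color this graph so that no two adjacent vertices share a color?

The cycle F-C-B-A-E-F has odd length 5, so it cannot be 2-colored; at least 3 colors are needed.
A valid assignment using 3 colors: A=green, B=red, C=blue, D=blue, E=blue, F=red. Every edge joins two different colors.

3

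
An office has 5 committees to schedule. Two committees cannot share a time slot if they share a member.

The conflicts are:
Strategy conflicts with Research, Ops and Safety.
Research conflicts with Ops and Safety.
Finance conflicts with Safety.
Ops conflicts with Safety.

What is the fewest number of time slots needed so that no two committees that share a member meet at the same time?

Strategy, Research, Ops, Safety pairwise conflict, so at least 4 time slots are needed.
A valid assignment using 4 time slots: Strategy=2, Research=3, Finance=2, Ops=4, Safety=1. No two conflicting committees share a time slot.

4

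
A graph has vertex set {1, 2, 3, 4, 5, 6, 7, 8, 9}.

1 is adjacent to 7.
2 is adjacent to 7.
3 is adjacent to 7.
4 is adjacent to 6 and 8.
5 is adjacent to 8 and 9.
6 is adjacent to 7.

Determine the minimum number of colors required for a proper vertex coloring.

2

4 and 6 are adjacent, so at least 2 colors are needed.
2 colors suffice: 1=b, 2=b, 3=b, 4=a, 5=a, 6=b, 7=a, 8=b, 9=b. Every edge joins two different colors.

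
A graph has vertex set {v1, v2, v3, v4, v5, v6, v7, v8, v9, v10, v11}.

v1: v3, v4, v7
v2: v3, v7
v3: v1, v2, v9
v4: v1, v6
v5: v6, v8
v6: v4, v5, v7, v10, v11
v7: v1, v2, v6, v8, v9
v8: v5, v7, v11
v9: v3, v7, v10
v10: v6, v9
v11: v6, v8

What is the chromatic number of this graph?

2

v7 and v8 are adjacent, so at least 2 colors are needed.
One proper 2-coloring: v1=2, v2=2, v3=1, v4=1, v5=1, v6=2, v7=1, v8=2, v9=2, v10=1, v11=1. Each edge has distinct colors on its endpoints.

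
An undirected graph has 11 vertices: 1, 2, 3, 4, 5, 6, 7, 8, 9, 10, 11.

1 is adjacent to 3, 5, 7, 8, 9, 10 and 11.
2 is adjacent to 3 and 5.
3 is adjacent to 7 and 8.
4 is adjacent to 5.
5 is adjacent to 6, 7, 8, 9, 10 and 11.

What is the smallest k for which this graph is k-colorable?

1, 5, 11 are mutually adjacent, so at least 3 colors are needed.
One proper 3-coloring: 1=b, 2=b, 3=a, 4=b, 5=a, 6=b, 7=c, 8=c, 9=c, 10=c, 11=c. Every edge joins two different colors.

3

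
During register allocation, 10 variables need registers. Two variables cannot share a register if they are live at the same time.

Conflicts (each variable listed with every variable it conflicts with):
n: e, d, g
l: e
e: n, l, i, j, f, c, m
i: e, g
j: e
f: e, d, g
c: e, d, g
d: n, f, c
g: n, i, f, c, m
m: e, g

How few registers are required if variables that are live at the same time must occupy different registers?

f and d conflict, so at least 2 registers are needed.
2 registers suffice: n=2, l=2, e=1, i=2, j=2, f=2, c=2, d=1, g=1, m=2. Each listed conflict is separated.

2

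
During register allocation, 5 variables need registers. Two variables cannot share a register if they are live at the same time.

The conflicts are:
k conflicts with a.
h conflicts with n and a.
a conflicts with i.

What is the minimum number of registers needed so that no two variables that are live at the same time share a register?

2

a and i conflict, so at least 2 registers are needed.
A valid assignment using 2 registers: k=2, h=2, n=1, a=1, i=2. Every pair that conflicts lands in different registers.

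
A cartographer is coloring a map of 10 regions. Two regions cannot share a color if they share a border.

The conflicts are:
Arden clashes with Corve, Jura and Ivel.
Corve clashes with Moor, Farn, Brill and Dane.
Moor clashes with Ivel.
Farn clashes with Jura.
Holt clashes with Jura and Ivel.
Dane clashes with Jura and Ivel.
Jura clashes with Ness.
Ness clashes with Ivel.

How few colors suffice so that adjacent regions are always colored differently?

Corve and Brill conflict, so at least 2 colors are needed.
One proper 2-coloring: Arden=2, Corve=1, Moor=2, Farn=2, Holt=2, Brill=2, Dane=2, Jura=1, Ness=2, Ivel=1. Each listed conflict is separated.

2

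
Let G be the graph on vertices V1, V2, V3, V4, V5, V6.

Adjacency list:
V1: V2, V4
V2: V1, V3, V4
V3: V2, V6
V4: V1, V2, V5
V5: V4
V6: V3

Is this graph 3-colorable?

Yes

The chromatic number is 3. V1, V2, V4 form a triangle, so at least 3 colors are needed.
3 colors suffice: V1=green, V2=red, V3=blue, V4=blue, V5=red, V6=red.
That is already a proper 3-coloring.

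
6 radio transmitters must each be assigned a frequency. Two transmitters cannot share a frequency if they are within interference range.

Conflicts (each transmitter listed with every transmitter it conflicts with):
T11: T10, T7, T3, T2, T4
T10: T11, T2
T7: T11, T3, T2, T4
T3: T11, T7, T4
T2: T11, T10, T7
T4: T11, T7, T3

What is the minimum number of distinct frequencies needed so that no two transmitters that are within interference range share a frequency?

4

T11, T7, T3, T4 pairwise conflict, so at least 4 frequencies are needed.
A valid assignment using 4 frequencies: T11=1, T10=2, T7=2, T3=3, T2=3, T4=4. Each listed conflict is separated.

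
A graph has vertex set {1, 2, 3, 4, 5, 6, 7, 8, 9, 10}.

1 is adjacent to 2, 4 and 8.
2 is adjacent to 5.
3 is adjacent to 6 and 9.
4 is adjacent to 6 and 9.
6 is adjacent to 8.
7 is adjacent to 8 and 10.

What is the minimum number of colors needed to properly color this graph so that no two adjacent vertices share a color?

3 and 9 are adjacent, so at least 2 colors are needed.
One proper 2-coloring: 1=b, 2=a, 3=a, 4=a, 5=b, 6=b, 7=b, 8=a, 9=b, 10=a. Each edge has distinct colors on its endpoints.

2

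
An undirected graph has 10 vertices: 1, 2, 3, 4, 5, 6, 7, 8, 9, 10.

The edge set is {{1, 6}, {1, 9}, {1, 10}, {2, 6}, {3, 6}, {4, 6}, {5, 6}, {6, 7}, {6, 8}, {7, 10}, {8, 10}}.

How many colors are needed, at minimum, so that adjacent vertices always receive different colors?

4 and 6 are adjacent, so at least 2 colors are needed.
2 colors suffice: 1=b, 2=b, 3=b, 4=b, 5=b, 6=a, 7=b, 8=b, 9=a, 10=a. Every edge joins two different colors.

2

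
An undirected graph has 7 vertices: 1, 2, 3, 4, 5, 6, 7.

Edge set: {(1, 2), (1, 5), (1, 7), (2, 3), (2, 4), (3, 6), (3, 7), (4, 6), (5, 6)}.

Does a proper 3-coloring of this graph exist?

Yes

The chromatic number is 3. The cycle 7-1-5-6-3-7 has odd length 5, so it cannot be 2-colored; at least 3 colors are needed.
3 colors suffice: color a → {1, 3, 4}; color b → {2, 6, 7}; color c → {5}.
That is already a proper 3-coloring.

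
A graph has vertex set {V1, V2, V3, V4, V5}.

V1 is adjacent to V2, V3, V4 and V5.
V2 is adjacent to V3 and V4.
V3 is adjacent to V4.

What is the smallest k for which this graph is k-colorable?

V1, V2, V3, V4 are pairwise adjacent (a clique of size 4), so at least 4 colors are needed.
4 colors suffice: color 1 → {V1}; color 2 → {V4, V5}; color 3 → {V2}; color 4 → {V3}. Every edge joins two different colors.

4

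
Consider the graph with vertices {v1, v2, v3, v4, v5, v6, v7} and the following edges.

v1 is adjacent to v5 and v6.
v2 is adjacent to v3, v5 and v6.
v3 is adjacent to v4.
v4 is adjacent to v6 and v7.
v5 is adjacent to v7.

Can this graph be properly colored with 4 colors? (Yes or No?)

Yes

The chromatic number is 3. The cycle v5-v7-v4-v6-v2-v5 has odd length 5, so it cannot be 2-colored; at least 3 colors are needed.
One proper 3-coloring: v1=1, v2=1, v3=2, v4=1, v5=2, v6=2, v7=3.
Since 4 ≥ 3, a proper 4-coloring certainly exists.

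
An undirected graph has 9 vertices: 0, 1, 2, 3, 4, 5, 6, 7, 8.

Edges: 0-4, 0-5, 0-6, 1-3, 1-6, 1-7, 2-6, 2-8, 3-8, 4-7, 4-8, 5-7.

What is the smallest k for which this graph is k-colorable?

The cycle 6-0-5-7-1-6 has odd length 5, so it cannot be 2-colored; at least 3 colors are needed.
3 colors suffice: color a → {6, 7, 8}; color b → {0, 1, 2}; color c → {3, 4, 5}. Each edge has distinct colors on its endpoints.

3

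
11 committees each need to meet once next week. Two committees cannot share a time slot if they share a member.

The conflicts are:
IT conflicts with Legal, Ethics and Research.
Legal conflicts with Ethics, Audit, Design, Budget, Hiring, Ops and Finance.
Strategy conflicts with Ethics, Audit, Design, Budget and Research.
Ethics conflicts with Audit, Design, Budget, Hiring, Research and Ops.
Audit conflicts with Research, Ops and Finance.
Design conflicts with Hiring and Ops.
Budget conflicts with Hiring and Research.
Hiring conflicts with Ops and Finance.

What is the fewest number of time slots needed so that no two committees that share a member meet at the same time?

Legal, Ethics, Design, Hiring, Ops pairwise conflict, so at least 5 time slots are needed.
Using 5 time slots: IT=3, Legal=2, Strategy=5, Ethics=1, Audit=3, Design=4, Budget=4, Hiring=3, Research=2, Ops=5, Finance=1. Each listed conflict is separated.

5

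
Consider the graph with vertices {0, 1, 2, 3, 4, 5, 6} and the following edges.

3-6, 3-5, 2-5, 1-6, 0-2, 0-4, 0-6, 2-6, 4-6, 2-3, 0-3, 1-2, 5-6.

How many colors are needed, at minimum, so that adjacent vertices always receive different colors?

0, 2, 3, 6 are pairwise adjacent (a clique of size 4), so at least 4 colors are needed.
4 colors suffice: 0=green, 1=green, 2=blue, 3=yellow, 4=blue, 5=green, 6=red. Each edge has distinct colors on its endpoints.

4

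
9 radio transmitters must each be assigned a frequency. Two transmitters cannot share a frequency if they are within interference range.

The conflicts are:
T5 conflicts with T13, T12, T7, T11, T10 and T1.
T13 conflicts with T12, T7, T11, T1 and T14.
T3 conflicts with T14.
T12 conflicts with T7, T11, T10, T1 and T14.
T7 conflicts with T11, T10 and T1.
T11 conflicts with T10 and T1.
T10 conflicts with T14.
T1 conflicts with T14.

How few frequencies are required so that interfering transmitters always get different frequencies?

6

T5, T13, T12, T7, T11, T1 all conflict with each other, so at least 6 frequencies are needed.
6 frequencies suffice: frequency 1 → {T3, T12}; frequency 2 → {T7, T14}; frequency 3 → {T13, T10}; frequency 4 → {T11}; frequency 5 → {T1}; frequency 6 → {T5}. No two conflicting transmitters share a frequency.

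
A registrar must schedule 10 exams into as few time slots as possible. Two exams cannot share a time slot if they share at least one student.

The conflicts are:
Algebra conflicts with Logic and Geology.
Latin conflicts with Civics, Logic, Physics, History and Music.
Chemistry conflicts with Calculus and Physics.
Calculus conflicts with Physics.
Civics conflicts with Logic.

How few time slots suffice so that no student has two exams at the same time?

3

Chemistry, Calculus, Physics all conflict with each other, so at least 3 time slots are needed.
3 time slots suffice: time slot 1 → {Algebra, Latin, Calculus}; time slot 2 → {Logic, Physics, History, Music, Geology}; time slot 3 → {Chemistry, Civics}. Each listed conflict is separated.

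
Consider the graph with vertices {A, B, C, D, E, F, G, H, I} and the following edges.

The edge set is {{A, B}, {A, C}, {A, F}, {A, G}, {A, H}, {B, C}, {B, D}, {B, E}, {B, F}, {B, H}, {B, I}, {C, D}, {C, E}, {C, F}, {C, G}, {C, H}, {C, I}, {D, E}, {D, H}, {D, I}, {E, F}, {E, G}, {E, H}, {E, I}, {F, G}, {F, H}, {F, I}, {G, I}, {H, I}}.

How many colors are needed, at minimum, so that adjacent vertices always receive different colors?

B, C, D, E, H, I form a clique, so at least 6 colors are needed.
6 colors suffice: A=4, B=2, C=1, D=3, E=6, F=3, G=2, H=5, I=4. No two adjacent vertices share a color.

6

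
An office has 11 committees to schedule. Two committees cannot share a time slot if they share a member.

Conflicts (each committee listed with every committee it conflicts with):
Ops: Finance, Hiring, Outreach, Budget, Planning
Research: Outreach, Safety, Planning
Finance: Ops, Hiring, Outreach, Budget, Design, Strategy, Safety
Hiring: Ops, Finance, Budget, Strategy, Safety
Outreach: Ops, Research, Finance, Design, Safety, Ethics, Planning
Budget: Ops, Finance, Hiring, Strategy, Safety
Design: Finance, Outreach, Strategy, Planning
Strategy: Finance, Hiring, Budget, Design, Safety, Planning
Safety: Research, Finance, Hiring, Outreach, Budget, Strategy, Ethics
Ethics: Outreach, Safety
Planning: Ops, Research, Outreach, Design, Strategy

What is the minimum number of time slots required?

5

Finance, Hiring, Budget, Strategy, Safety are mutually in conflict, so at least 5 time slots are needed.
A valid assignment using 5 time slots: Ops=2, Research=4, Finance=3, Hiring=5, Outreach=1, Budget=4, Design=2, Strategy=1, Safety=2, Ethics=3, Planning=3. No two conflicting committees share a time slot.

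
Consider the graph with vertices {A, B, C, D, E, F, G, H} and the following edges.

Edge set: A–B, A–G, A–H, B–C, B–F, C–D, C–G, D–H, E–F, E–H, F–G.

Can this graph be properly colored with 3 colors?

The chromatic number is 3. The cycle A-H-D-C-G-A has odd length 5, so it cannot be 2-colored; at least 3 colors are needed.
One proper 3-coloring: A=green, B=blue, C=red, D=blue, E=blue, F=red, G=blue, H=red.
That is already a proper 3-coloring.

Yes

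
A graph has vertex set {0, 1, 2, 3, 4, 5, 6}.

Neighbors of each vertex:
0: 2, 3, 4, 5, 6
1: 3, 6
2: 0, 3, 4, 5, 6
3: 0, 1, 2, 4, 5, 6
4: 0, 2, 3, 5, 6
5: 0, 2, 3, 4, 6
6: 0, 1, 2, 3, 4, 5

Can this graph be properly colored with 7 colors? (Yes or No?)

The chromatic number is 6. 0, 2, 3, 4, 5, 6 are mutually adjacent (a clique of size 6), so at least 6 colors are needed.
6 colors suffice: color a → {6}; color b → {3}; color c → {1, 5}; color d → {4}; color e → {2}; color f → {0}.
Since 7 ≥ 6, a proper 7-coloring certainly exists.

Yes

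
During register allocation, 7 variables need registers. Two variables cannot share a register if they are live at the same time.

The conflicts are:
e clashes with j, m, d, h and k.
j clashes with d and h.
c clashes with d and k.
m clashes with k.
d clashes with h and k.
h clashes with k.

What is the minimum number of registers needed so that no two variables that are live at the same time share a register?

4

e, d, h, k all conflict with each other, so at least 4 registers are needed.
A valid assignment using 4 registers: e=2, j=3, c=2, m=1, d=1, h=4, k=3. Every pair that conflicts lands in different registers.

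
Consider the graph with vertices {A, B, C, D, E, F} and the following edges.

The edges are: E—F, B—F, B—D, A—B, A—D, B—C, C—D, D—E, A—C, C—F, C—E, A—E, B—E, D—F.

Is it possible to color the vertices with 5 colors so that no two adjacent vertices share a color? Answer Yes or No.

The chromatic number is 5. A, B, C, D, E form a clique, so at least 5 colors are needed.
5 colors suffice: color 1 → {C}; color 2 → {E}; color 3 → {B}; color 4 → {D}; color 5 → {A, F}.
That is already a proper 5-coloring.

Yes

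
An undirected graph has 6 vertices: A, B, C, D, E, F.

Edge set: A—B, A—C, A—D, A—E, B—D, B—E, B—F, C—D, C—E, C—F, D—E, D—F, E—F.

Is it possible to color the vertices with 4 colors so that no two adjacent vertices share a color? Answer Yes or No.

Yes

The chromatic number is 4. C, D, E, F are mutually adjacent (a clique of size 4), so at least 4 colors are needed.
One proper 4-coloring: A=4, B=3, C=3, D=1, E=2, F=4.
That is already a proper 4-coloring.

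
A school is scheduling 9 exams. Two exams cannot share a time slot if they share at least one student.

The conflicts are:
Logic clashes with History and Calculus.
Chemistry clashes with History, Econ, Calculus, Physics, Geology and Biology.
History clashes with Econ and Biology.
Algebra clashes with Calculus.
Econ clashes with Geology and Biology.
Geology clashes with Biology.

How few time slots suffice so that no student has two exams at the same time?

Chemistry, Econ, Geology, Biology pairwise conflict, so at least 4 time slots are needed.
Using 4 time slots: Logic=1, Chemistry=1, History=3, Algebra=1, Econ=2, Calculus=2, Physics=2, Geology=3, Biology=4. Every pair that conflicts lands in different time slots.

4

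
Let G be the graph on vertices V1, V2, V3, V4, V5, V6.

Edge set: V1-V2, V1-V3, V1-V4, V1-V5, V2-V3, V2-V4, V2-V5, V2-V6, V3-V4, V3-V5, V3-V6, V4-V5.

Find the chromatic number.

5

V1, V2, V3, V4, V5 are pairwise adjacent (a clique of size 5), so at least 5 colors are needed.
5 colors suffice: color 1 → {V3}; color 2 → {V2}; color 3 → {V4, V6}; color 4 → {V5}; color 5 → {V1}. No two adjacent vertices share a color.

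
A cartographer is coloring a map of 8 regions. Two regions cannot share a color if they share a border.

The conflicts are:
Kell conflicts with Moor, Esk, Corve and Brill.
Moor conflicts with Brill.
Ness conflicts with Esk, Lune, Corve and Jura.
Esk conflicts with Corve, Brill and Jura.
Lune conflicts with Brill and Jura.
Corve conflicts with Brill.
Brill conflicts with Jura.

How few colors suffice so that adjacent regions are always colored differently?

4

Kell, Esk, Corve, Brill pairwise conflict, so at least 4 colors are needed.
4 colors suffice: Kell=4, Moor=2, Ness=1, Esk=2, Lune=2, Corve=3, Brill=1, Jura=3. Every pair that conflicts lands in different colors.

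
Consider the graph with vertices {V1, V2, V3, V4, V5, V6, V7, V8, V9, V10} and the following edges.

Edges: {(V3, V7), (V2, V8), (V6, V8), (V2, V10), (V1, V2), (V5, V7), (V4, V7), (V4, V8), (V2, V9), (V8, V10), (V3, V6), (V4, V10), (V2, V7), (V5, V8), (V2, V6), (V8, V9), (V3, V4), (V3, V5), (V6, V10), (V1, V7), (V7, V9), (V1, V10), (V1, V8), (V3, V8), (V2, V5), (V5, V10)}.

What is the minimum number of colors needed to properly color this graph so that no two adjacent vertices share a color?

V1, V2, V8, V10 are mutually adjacent (a clique of size 4), so at least 4 colors are needed.
4 colors suffice: color 1 → {V7, V8}; color 2 → {V2, V3}; color 3 → {V9, V10}; color 4 → {V1, V4, V5, V6}. Each edge has distinct colors on its endpoints.

4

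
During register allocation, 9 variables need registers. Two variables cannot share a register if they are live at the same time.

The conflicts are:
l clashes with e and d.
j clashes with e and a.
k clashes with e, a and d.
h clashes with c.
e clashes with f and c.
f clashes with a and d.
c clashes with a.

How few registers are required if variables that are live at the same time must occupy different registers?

j and e conflict, so at least 2 registers are needed.
2 registers suffice: register 1 → {h, e, a, d}; register 2 → {l, j, k, f, c}. No two conflicting variables share a register.

2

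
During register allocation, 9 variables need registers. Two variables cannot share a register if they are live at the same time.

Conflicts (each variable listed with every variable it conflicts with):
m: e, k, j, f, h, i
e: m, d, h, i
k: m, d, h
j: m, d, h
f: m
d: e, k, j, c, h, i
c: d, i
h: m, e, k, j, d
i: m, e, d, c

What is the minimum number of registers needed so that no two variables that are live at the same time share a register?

m, j, h are mutually in conflict, so at least 3 registers are needed.
Using 3 registers: m=1, e=3, k=3, j=3, f=2, d=1, c=3, h=2, i=2. No two conflicting variables share a register.

3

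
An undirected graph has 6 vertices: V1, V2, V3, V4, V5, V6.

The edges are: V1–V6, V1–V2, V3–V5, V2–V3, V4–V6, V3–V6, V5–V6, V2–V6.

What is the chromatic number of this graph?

V1, V2, V6 are mutually adjacent, so at least 3 colors are needed.
3 colors suffice: color 1 → {V6}; color 2 → {V2, V4, V5}; color 3 → {V1, V3}. Each edge has distinct colors on its endpoints.

3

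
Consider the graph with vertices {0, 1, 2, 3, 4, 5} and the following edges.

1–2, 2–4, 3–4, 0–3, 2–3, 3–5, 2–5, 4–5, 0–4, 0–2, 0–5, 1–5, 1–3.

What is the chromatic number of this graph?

5

0, 2, 3, 4, 5 are pairwise adjacent (a clique of size 5), so at least 5 colors are needed.
One proper 5-coloring: 0=yellow, 1=yellow, 2=red, 3=blue, 4=purple, 5=green. Every edge joins two different colors.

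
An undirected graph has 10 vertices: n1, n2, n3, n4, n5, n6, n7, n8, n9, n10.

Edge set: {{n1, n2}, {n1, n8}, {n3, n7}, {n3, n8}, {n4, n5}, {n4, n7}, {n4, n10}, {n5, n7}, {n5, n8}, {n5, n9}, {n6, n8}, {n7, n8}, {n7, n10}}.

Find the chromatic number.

n5, n7, n8 form a triangle, so at least 3 colors are needed.
3 colors suffice: color 1 → {n1, n6, n7, n9}; color 2 → {n2, n4, n8}; color 3 → {n3, n5, n10}. Each edge has distinct colors on its endpoints.

3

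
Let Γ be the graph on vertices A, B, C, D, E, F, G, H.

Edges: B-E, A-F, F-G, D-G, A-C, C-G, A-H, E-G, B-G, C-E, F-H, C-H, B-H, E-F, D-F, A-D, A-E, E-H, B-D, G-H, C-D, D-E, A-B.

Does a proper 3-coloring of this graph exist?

C, E, G, H are pairwise adjacent (a clique of size 4), so at least 4 colors are needed.
So 3 colors are not enough.

No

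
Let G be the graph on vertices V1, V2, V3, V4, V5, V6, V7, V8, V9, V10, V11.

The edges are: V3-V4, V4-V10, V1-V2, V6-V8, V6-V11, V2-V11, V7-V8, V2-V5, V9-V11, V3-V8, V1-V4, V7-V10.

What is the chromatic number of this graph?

3

The cycle V7-V10-V4-V3-V8-V7 has odd length 5, so it cannot be 2-colored; at least 3 colors are needed.
3 colors suffice: color 1 → {V2, V4, V8, V9}; color 2 → {V1, V3, V5, V7, V11}; color 3 → {V6, V10}. No two adjacent vertices share a color.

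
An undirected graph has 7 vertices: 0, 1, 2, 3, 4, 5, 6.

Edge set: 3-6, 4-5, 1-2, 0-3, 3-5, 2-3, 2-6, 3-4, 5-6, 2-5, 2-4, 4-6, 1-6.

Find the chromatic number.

5

2, 3, 4, 5, 6 are pairwise adjacent (a clique of size 5), so at least 5 colors are needed.
5 colors suffice: color red → {1, 3}; color blue → {0, 6}; color green → {2}; color yellow → {5}; color purple → {4}. Each edge has distinct colors on its endpoints.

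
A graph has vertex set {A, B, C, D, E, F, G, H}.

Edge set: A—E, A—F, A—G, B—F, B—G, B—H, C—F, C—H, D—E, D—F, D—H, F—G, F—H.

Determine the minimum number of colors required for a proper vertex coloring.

3

A, F, G are mutually adjacent, so at least 3 colors are needed.
3 colors suffice: color 1 → {E, F}; color 2 → {G, H}; color 3 → {A, B, C, D}. No two adjacent vertices share a color.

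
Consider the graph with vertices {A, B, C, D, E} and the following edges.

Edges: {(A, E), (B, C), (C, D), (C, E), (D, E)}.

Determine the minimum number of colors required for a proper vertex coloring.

3

C, D, E form a triangle, so at least 3 colors are needed.
3 colors suffice: A=blue, B=red, C=blue, D=green, E=red. Every edge joins two different colors.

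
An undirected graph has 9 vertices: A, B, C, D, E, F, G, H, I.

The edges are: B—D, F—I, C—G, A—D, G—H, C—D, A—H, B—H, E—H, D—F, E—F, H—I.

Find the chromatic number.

The cycle D-C-G-H-A-D has odd length 5, so it cannot be 2-colored; at least 3 colors are needed.
3 colors suffice: color 1 → {D, H}; color 2 → {A, B, F, G}; color 3 → {C, E, I}. Each edge has distinct colors on its endpoints.

3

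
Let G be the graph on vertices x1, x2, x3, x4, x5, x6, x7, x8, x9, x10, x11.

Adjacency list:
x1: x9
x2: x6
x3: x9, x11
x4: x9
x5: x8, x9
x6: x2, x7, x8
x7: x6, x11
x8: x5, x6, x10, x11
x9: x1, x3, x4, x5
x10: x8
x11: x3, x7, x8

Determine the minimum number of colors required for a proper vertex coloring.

The cycle x3-x11-x8-x5-x9-x3 has odd length 5, so it cannot be 2-colored; at least 3 colors are needed.
3 colors suffice: color 1 → {x2, x7, x8, x9}; color 2 → {x1, x4, x5, x6, x10, x11}; color 3 → {x3}. Each edge has distinct colors on its endpoints.

3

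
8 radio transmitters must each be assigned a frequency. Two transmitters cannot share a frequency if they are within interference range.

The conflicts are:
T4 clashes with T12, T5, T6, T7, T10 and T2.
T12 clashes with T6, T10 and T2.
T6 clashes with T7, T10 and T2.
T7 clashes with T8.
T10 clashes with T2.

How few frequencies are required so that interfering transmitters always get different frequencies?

5

T4, T12, T6, T10, T2 all conflict with each other, so at least 5 frequencies are needed.
5 frequencies suffice: frequency 1 → {T4, T8}; frequency 2 → {T5, T6}; frequency 3 → {T7, T2}; frequency 4 → {T10}; frequency 5 → {T12}. Every pair that conflicts lands in different frequencies.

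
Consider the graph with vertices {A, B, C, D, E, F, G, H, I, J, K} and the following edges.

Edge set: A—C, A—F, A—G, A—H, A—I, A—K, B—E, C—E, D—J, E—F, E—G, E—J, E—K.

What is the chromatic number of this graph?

E and J are adjacent, so at least 2 colors are needed.
2 colors suffice: color red → {A, D, E}; color blue → {B, C, F, G, H, I, J, K}. Every edge joins two different colors.

2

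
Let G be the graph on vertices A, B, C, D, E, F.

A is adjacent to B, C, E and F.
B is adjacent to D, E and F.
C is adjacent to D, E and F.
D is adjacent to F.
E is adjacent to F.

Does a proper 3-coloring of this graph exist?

A, B, E, F are pairwise adjacent (a clique of size 4), so at least 4 colors are needed.
So 3 colors are not enough.

No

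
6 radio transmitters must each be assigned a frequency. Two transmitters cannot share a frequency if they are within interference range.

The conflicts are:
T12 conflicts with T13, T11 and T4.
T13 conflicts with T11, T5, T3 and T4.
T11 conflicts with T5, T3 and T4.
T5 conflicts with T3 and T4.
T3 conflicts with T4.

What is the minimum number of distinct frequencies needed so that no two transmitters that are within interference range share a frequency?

5

T13, T11, T5, T3, T4 pairwise conflict, so at least 5 frequencies are needed.
Using 5 frequencies: T12=4, T13=3, T11=2, T5=4, T3=5, T4=1. No two conflicting transmitters share a frequency.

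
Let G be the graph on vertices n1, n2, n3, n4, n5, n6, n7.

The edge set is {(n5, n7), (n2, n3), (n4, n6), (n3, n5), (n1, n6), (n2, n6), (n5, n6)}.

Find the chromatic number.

2

n5 and n6 are adjacent, so at least 2 colors are needed.
2 colors suffice: color red → {n3, n6, n7}; color blue → {n1, n2, n4, n5}. Every edge joins two different colors.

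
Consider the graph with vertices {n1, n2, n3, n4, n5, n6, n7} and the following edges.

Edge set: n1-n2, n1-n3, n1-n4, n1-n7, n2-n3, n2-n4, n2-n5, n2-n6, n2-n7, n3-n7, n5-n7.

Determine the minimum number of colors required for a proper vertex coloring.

4

n1, n2, n3, n7 form a clique, so at least 4 colors are needed.
4 colors suffice: color 1 → {n2}; color 2 → {n4, n6, n7}; color 3 → {n1, n5}; color 4 → {n3}. No two adjacent vertices share a color.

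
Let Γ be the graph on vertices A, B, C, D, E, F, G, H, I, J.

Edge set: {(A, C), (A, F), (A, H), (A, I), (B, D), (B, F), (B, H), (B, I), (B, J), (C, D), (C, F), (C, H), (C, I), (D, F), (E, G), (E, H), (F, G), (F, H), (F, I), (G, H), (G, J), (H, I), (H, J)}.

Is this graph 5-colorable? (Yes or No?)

The chromatic number is 5. A, C, F, H, I are pairwise adjacent (a clique of size 5), so at least 5 colors are needed.
5 colors suffice: A=5, B=3, C=3, D=1, E=2, F=2, G=3, H=1, I=4, J=2.
That is already a proper 5-coloring.

Yes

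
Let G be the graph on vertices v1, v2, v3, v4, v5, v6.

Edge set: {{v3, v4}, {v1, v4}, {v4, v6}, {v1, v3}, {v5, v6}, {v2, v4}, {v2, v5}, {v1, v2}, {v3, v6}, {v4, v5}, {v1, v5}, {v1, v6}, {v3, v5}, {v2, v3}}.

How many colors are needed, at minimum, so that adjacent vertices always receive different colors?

v1, v3, v4, v5, v6 form a clique, so at least 5 colors are needed.
5 colors suffice: color 1 → {v5}; color 2 → {v4}; color 3 → {v1}; color 4 → {v3}; color 5 → {v2, v6}. Every edge joins two different colors.

5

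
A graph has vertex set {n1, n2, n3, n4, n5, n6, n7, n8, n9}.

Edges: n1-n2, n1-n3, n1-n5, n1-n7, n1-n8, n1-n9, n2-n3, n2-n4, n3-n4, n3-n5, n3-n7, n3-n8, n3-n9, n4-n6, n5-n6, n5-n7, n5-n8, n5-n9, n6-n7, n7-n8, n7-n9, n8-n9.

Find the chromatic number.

6

n1, n3, n5, n7, n8, n9 form a clique, so at least 6 colors are needed.
One proper 6-coloring: n1=2, n2=3, n3=1, n4=2, n5=4, n6=1, n7=3, n8=6, n9=5. Every edge joins two different colors.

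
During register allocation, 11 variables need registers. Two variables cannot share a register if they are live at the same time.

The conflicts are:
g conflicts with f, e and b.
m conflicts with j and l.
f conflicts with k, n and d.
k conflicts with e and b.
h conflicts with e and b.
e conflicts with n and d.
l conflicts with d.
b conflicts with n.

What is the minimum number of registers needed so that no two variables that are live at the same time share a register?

l and d conflict, so at least 2 registers are needed.
A valid assignment using 2 registers: g=2, m=2, f=1, k=2, h=2, e=1, j=1, l=1, b=1, n=2, d=2. Every pair that conflicts lands in different registers.

2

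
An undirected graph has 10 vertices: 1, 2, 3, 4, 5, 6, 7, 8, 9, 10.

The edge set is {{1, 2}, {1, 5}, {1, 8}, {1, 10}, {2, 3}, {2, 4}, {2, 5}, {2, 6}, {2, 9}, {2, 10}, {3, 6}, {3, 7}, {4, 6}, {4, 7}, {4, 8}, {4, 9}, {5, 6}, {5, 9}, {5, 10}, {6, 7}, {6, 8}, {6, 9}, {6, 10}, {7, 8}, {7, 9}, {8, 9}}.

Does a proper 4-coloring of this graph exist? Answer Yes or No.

4, 6, 7, 8, 9 form a clique, so at least 5 colors are needed.
So 4 colors are not enough.

No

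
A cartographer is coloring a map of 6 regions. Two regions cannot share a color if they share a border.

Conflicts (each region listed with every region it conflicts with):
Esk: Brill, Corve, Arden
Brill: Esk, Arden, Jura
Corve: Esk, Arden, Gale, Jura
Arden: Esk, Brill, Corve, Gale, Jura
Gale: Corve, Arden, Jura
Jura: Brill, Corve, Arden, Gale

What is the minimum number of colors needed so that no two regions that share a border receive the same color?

Corve, Arden, Gale, Jura are mutually in conflict, so at least 4 colors are needed.
4 colors suffice: color 1 → {Arden}; color 2 → {Esk, Jura}; color 3 → {Brill, Corve}; color 4 → {Gale}. No two conflicting regions share a color.

4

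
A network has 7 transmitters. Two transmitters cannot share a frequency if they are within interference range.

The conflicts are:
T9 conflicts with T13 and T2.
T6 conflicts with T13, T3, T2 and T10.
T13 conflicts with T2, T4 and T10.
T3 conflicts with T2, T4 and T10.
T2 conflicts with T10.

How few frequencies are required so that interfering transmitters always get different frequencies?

4

T6, T3, T2, T10 are mutually in conflict, so at least 4 frequencies are needed.
4 frequencies suffice: frequency 1 → {T2, T4}; frequency 2 → {T13, T3}; frequency 3 → {T9, T10}; frequency 4 → {T6}. Every pair that conflicts lands in different frequencies.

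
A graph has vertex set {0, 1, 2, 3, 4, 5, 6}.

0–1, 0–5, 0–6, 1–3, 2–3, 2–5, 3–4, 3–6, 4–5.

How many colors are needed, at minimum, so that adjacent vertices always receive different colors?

3

The cycle 3-2-5-0-6-3 has odd length 5, so it cannot be 2-colored; at least 3 colors are needed.
A valid assignment using 3 colors: 0=blue, 1=green, 2=blue, 3=red, 4=blue, 5=red, 6=green. Each edge has distinct colors on its endpoints.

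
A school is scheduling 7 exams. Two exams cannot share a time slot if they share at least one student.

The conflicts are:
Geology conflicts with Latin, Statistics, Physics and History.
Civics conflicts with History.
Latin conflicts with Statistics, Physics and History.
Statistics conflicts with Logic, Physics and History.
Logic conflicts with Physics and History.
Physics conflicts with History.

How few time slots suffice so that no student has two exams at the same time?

5

Geology, Latin, Statistics, Physics, History are mutually in conflict, so at least 5 time slots are needed.
A valid assignment using 5 time slots: Geology=4, Civics=2, Latin=5, Statistics=2, Logic=4, Physics=3, History=1. No two conflicting exams share a time slot.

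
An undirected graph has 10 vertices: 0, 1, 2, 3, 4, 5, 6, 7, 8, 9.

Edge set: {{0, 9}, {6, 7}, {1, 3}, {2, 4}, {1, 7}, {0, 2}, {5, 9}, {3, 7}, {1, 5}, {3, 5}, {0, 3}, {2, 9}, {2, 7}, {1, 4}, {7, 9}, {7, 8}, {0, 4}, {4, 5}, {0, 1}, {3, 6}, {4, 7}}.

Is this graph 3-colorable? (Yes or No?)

The chromatic number is 3. 3, 6, 7 are mutually adjacent, so at least 3 colors are needed.
A valid assignment using 3 colors: 0=red, 1=green, 2=green, 3=blue, 4=blue, 5=red, 6=green, 7=red, 8=blue, 9=blue.
That is already a proper 3-coloring.

Yes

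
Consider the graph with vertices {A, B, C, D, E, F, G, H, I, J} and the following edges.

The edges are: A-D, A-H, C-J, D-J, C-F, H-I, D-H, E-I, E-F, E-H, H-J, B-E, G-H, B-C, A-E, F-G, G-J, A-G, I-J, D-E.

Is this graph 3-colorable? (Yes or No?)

No

A, D, E, H form a clique, so at least 4 colors are needed.
So 3 colors are not enough.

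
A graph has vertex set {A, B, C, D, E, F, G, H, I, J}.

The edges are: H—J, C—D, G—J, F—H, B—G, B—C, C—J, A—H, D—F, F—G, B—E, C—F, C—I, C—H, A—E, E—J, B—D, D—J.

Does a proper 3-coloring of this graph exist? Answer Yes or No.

Yes

The chromatic number is 3. C, H, J form a triangle, so at least 3 colors are needed.
3 colors suffice: color 1 → {C, E, G}; color 2 → {A, B, F, I, J}; color 3 → {D, H}.
That is already a proper 3-coloring.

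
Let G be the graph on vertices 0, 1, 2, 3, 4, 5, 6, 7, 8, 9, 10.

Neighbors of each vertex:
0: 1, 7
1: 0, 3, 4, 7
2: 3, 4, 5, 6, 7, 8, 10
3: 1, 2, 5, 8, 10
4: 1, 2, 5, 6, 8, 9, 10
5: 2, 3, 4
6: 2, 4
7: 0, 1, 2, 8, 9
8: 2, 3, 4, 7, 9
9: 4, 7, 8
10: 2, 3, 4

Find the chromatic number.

3

2, 4, 6 are mutually adjacent, so at least 3 colors are needed.
A valid assignment using 3 colors: 0=green, 1=blue, 2=blue, 3=red, 4=red, 5=green, 6=green, 7=red, 8=green, 9=blue, 10=green. Each edge has distinct colors on its endpoints.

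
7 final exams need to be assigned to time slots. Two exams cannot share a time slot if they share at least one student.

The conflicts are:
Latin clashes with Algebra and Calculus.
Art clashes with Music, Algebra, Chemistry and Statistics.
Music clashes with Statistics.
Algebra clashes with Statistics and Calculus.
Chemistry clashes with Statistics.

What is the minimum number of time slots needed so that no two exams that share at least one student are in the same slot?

3

Art, Chemistry, Statistics are mutually in conflict, so at least 3 time slots are needed.
3 time slots suffice: time slot 1 → {Statistics, Calculus}; time slot 2 → {Latin, Art}; time slot 3 → {Music, Algebra, Chemistry}. No two conflicting exams share a time slot.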